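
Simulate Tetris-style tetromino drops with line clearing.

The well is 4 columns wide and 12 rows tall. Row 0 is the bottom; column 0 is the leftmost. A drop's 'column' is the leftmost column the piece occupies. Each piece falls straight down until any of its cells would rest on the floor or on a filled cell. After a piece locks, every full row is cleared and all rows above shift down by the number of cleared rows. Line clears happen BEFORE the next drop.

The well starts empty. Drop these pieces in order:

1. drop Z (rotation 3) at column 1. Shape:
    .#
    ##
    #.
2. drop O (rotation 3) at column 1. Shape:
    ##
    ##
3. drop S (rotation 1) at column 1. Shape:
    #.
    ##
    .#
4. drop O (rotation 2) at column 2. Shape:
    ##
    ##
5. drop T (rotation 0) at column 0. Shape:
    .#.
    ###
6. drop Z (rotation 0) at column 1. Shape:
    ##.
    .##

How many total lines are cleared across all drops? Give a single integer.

Drop 1: Z rot3 at col 1 lands with bottom-row=0; cleared 0 line(s) (total 0); column heights now [0 2 3 0], max=3
Drop 2: O rot3 at col 1 lands with bottom-row=3; cleared 0 line(s) (total 0); column heights now [0 5 5 0], max=5
Drop 3: S rot1 at col 1 lands with bottom-row=5; cleared 0 line(s) (total 0); column heights now [0 8 7 0], max=8
Drop 4: O rot2 at col 2 lands with bottom-row=7; cleared 0 line(s) (total 0); column heights now [0 8 9 9], max=9
Drop 5: T rot0 at col 0 lands with bottom-row=9; cleared 0 line(s) (total 0); column heights now [10 11 10 9], max=11
Drop 6: Z rot0 at col 1 lands with bottom-row=10; cleared 0 line(s) (total 0); column heights now [10 12 12 11], max=12

Answer: 0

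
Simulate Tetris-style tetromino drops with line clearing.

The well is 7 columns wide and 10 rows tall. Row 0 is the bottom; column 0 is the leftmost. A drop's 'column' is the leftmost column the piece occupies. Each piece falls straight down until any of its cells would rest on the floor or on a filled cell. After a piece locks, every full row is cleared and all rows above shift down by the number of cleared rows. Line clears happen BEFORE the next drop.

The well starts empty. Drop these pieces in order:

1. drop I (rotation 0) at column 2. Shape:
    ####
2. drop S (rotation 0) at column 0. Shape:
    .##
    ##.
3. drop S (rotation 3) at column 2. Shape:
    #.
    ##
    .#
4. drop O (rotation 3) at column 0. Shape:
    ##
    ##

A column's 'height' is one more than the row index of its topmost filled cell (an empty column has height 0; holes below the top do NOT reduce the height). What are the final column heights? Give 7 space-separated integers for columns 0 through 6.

Drop 1: I rot0 at col 2 lands with bottom-row=0; cleared 0 line(s) (total 0); column heights now [0 0 1 1 1 1 0], max=1
Drop 2: S rot0 at col 0 lands with bottom-row=0; cleared 0 line(s) (total 0); column heights now [1 2 2 1 1 1 0], max=2
Drop 3: S rot3 at col 2 lands with bottom-row=1; cleared 0 line(s) (total 0); column heights now [1 2 4 3 1 1 0], max=4
Drop 4: O rot3 at col 0 lands with bottom-row=2; cleared 0 line(s) (total 0); column heights now [4 4 4 3 1 1 0], max=4

Answer: 4 4 4 3 1 1 0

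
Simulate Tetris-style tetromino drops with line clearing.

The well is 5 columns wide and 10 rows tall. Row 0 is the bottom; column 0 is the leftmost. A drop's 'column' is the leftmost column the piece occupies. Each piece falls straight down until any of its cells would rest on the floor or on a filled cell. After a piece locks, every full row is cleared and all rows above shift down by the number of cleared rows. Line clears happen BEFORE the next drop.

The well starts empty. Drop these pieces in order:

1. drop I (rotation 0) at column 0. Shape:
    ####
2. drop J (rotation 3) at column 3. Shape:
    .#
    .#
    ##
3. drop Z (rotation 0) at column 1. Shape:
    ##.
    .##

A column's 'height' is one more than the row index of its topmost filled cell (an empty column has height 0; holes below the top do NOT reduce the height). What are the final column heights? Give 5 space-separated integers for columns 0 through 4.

Drop 1: I rot0 at col 0 lands with bottom-row=0; cleared 0 line(s) (total 0); column heights now [1 1 1 1 0], max=1
Drop 2: J rot3 at col 3 lands with bottom-row=1; cleared 0 line(s) (total 0); column heights now [1 1 1 2 4], max=4
Drop 3: Z rot0 at col 1 lands with bottom-row=2; cleared 0 line(s) (total 0); column heights now [1 4 4 3 4], max=4

Answer: 1 4 4 3 4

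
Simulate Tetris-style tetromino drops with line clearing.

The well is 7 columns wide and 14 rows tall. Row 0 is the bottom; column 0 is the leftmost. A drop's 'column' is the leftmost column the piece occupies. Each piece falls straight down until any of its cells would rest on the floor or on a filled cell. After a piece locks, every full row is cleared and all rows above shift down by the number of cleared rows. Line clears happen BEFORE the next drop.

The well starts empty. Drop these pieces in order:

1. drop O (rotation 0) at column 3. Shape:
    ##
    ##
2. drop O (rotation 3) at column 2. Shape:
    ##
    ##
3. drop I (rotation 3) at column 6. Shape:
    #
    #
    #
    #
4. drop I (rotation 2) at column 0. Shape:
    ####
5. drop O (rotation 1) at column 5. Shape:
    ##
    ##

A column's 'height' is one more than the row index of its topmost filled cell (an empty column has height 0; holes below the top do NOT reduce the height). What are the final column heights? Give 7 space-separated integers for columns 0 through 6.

Answer: 5 5 5 5 2 6 6

Derivation:
Drop 1: O rot0 at col 3 lands with bottom-row=0; cleared 0 line(s) (total 0); column heights now [0 0 0 2 2 0 0], max=2
Drop 2: O rot3 at col 2 lands with bottom-row=2; cleared 0 line(s) (total 0); column heights now [0 0 4 4 2 0 0], max=4
Drop 3: I rot3 at col 6 lands with bottom-row=0; cleared 0 line(s) (total 0); column heights now [0 0 4 4 2 0 4], max=4
Drop 4: I rot2 at col 0 lands with bottom-row=4; cleared 0 line(s) (total 0); column heights now [5 5 5 5 2 0 4], max=5
Drop 5: O rot1 at col 5 lands with bottom-row=4; cleared 0 line(s) (total 0); column heights now [5 5 5 5 2 6 6], max=6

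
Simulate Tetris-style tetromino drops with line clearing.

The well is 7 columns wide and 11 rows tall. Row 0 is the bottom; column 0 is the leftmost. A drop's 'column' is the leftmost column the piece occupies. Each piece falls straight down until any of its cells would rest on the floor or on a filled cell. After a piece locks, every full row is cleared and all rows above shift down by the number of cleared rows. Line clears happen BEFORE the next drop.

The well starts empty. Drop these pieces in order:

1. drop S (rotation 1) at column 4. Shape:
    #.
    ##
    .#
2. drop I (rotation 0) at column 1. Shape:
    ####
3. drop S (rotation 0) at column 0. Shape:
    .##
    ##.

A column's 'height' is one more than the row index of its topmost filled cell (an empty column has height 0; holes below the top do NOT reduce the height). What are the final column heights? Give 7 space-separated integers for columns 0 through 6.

Answer: 5 6 6 4 4 2 0

Derivation:
Drop 1: S rot1 at col 4 lands with bottom-row=0; cleared 0 line(s) (total 0); column heights now [0 0 0 0 3 2 0], max=3
Drop 2: I rot0 at col 1 lands with bottom-row=3; cleared 0 line(s) (total 0); column heights now [0 4 4 4 4 2 0], max=4
Drop 3: S rot0 at col 0 lands with bottom-row=4; cleared 0 line(s) (total 0); column heights now [5 6 6 4 4 2 0], max=6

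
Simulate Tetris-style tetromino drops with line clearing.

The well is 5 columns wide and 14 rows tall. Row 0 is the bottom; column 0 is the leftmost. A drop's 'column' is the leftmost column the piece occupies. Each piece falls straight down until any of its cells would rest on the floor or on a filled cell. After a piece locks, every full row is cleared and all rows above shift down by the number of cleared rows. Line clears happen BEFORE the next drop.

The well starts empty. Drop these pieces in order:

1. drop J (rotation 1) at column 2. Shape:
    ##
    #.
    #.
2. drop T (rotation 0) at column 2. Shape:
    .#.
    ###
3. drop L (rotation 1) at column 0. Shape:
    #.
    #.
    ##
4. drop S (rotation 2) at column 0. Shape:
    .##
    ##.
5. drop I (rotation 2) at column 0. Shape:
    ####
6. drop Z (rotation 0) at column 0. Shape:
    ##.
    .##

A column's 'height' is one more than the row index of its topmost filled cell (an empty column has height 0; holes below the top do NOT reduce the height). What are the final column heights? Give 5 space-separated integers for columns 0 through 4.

Answer: 7 7 6 5 0

Derivation:
Drop 1: J rot1 at col 2 lands with bottom-row=0; cleared 0 line(s) (total 0); column heights now [0 0 3 3 0], max=3
Drop 2: T rot0 at col 2 lands with bottom-row=3; cleared 0 line(s) (total 0); column heights now [0 0 4 5 4], max=5
Drop 3: L rot1 at col 0 lands with bottom-row=0; cleared 0 line(s) (total 0); column heights now [3 1 4 5 4], max=5
Drop 4: S rot2 at col 0 lands with bottom-row=3; cleared 1 line(s) (total 1); column heights now [3 4 4 4 0], max=4
Drop 5: I rot2 at col 0 lands with bottom-row=4; cleared 0 line(s) (total 1); column heights now [5 5 5 5 0], max=5
Drop 6: Z rot0 at col 0 lands with bottom-row=5; cleared 0 line(s) (total 1); column heights now [7 7 6 5 0], max=7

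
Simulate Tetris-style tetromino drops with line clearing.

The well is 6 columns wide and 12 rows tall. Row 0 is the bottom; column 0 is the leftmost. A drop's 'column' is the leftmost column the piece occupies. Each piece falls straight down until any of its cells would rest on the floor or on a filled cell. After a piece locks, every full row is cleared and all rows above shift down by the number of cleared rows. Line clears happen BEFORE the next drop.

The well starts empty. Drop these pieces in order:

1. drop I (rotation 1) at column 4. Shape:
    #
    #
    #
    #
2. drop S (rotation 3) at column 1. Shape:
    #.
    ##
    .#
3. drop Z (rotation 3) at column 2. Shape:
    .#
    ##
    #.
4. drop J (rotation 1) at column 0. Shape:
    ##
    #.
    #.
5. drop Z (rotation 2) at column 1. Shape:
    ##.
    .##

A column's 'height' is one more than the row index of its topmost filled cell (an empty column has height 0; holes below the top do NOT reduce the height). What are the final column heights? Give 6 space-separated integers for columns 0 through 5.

Answer: 4 7 7 6 4 0

Derivation:
Drop 1: I rot1 at col 4 lands with bottom-row=0; cleared 0 line(s) (total 0); column heights now [0 0 0 0 4 0], max=4
Drop 2: S rot3 at col 1 lands with bottom-row=0; cleared 0 line(s) (total 0); column heights now [0 3 2 0 4 0], max=4
Drop 3: Z rot3 at col 2 lands with bottom-row=2; cleared 0 line(s) (total 0); column heights now [0 3 4 5 4 0], max=5
Drop 4: J rot1 at col 0 lands with bottom-row=1; cleared 0 line(s) (total 0); column heights now [4 4 4 5 4 0], max=5
Drop 5: Z rot2 at col 1 lands with bottom-row=5; cleared 0 line(s) (total 0); column heights now [4 7 7 6 4 0], max=7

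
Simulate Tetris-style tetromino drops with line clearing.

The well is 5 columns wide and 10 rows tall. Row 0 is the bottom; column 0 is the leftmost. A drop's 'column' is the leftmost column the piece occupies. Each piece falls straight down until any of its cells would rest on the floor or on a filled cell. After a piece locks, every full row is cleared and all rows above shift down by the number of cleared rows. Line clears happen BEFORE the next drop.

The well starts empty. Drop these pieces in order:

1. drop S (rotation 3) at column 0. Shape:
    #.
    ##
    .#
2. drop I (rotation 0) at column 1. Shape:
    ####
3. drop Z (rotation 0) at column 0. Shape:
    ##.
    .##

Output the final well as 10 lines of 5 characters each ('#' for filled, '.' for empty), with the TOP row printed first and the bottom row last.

Drop 1: S rot3 at col 0 lands with bottom-row=0; cleared 0 line(s) (total 0); column heights now [3 2 0 0 0], max=3
Drop 2: I rot0 at col 1 lands with bottom-row=2; cleared 1 line(s) (total 1); column heights now [2 2 0 0 0], max=2
Drop 3: Z rot0 at col 0 lands with bottom-row=2; cleared 0 line(s) (total 1); column heights now [4 4 3 0 0], max=4

Answer: .....
.....
.....
.....
.....
.....
##...
.##..
##...
.#...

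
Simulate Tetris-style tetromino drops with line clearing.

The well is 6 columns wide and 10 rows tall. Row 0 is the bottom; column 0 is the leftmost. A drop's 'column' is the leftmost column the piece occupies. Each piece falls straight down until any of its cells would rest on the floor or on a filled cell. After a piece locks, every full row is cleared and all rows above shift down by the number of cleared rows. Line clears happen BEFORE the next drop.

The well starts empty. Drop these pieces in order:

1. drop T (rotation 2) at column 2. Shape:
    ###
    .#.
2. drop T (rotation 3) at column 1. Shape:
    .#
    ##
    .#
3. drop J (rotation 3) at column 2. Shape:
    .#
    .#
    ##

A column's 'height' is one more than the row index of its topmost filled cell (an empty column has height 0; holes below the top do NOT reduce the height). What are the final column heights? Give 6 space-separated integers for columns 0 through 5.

Drop 1: T rot2 at col 2 lands with bottom-row=0; cleared 0 line(s) (total 0); column heights now [0 0 2 2 2 0], max=2
Drop 2: T rot3 at col 1 lands with bottom-row=2; cleared 0 line(s) (total 0); column heights now [0 4 5 2 2 0], max=5
Drop 3: J rot3 at col 2 lands with bottom-row=5; cleared 0 line(s) (total 0); column heights now [0 4 6 8 2 0], max=8

Answer: 0 4 6 8 2 0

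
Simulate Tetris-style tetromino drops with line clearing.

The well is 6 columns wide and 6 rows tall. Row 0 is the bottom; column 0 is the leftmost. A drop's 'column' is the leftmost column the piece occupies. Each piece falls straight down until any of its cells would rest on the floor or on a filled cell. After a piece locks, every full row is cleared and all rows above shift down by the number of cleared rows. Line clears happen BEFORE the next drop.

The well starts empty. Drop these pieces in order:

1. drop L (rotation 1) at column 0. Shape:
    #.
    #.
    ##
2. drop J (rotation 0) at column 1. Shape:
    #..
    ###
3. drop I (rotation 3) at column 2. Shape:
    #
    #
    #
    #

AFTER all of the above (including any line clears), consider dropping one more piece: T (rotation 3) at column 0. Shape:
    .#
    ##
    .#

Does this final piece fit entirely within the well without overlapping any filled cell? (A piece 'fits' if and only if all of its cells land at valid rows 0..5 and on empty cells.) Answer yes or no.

Answer: yes

Derivation:
Drop 1: L rot1 at col 0 lands with bottom-row=0; cleared 0 line(s) (total 0); column heights now [3 1 0 0 0 0], max=3
Drop 2: J rot0 at col 1 lands with bottom-row=1; cleared 0 line(s) (total 0); column heights now [3 3 2 2 0 0], max=3
Drop 3: I rot3 at col 2 lands with bottom-row=2; cleared 0 line(s) (total 0); column heights now [3 3 6 2 0 0], max=6
Test piece T rot3 at col 0 (width 2): heights before test = [3 3 6 2 0 0]; fits = True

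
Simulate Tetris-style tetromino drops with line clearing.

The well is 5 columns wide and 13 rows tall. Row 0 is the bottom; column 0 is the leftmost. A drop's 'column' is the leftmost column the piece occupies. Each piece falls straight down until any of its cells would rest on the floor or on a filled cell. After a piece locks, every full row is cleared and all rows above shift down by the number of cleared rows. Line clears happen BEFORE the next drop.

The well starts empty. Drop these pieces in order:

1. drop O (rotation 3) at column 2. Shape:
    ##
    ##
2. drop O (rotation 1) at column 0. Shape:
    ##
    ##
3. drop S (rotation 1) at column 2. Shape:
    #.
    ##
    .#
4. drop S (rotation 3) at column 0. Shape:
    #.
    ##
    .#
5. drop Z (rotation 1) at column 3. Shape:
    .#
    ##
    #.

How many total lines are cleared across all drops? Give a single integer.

Answer: 0

Derivation:
Drop 1: O rot3 at col 2 lands with bottom-row=0; cleared 0 line(s) (total 0); column heights now [0 0 2 2 0], max=2
Drop 2: O rot1 at col 0 lands with bottom-row=0; cleared 0 line(s) (total 0); column heights now [2 2 2 2 0], max=2
Drop 3: S rot1 at col 2 lands with bottom-row=2; cleared 0 line(s) (total 0); column heights now [2 2 5 4 0], max=5
Drop 4: S rot3 at col 0 lands with bottom-row=2; cleared 0 line(s) (total 0); column heights now [5 4 5 4 0], max=5
Drop 5: Z rot1 at col 3 lands with bottom-row=4; cleared 0 line(s) (total 0); column heights now [5 4 5 6 7], max=7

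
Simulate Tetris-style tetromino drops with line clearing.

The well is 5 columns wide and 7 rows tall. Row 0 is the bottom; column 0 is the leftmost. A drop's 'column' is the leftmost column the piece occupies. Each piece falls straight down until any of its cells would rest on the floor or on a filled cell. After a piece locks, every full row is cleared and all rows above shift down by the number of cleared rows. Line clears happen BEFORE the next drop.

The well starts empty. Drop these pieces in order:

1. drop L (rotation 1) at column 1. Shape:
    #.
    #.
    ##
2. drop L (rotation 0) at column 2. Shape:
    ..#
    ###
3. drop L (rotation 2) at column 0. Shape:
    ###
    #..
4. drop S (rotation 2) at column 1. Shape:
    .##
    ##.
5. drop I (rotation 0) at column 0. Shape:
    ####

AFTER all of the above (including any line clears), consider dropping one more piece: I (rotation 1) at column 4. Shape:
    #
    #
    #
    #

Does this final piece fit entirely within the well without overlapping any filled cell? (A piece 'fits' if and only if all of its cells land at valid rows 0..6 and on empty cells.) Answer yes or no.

Drop 1: L rot1 at col 1 lands with bottom-row=0; cleared 0 line(s) (total 0); column heights now [0 3 1 0 0], max=3
Drop 2: L rot0 at col 2 lands with bottom-row=1; cleared 0 line(s) (total 0); column heights now [0 3 2 2 3], max=3
Drop 3: L rot2 at col 0 lands with bottom-row=2; cleared 0 line(s) (total 0); column heights now [4 4 4 2 3], max=4
Drop 4: S rot2 at col 1 lands with bottom-row=4; cleared 0 line(s) (total 0); column heights now [4 5 6 6 3], max=6
Drop 5: I rot0 at col 0 lands with bottom-row=6; cleared 0 line(s) (total 0); column heights now [7 7 7 7 3], max=7
Test piece I rot1 at col 4 (width 1): heights before test = [7 7 7 7 3]; fits = True

Answer: yes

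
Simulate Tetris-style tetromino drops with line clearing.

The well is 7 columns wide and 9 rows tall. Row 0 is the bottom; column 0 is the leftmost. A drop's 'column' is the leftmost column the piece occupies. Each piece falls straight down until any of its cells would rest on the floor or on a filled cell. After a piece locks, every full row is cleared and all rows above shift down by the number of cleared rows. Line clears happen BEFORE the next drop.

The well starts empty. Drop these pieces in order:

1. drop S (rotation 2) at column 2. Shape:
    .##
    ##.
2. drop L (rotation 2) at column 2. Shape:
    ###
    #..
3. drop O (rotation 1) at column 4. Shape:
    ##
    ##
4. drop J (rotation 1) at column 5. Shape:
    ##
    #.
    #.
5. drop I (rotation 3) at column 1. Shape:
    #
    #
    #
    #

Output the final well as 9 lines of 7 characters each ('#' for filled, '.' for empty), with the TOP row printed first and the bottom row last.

Drop 1: S rot2 at col 2 lands with bottom-row=0; cleared 0 line(s) (total 0); column heights now [0 0 1 2 2 0 0], max=2
Drop 2: L rot2 at col 2 lands with bottom-row=1; cleared 0 line(s) (total 0); column heights now [0 0 3 3 3 0 0], max=3
Drop 3: O rot1 at col 4 lands with bottom-row=3; cleared 0 line(s) (total 0); column heights now [0 0 3 3 5 5 0], max=5
Drop 4: J rot1 at col 5 lands with bottom-row=5; cleared 0 line(s) (total 0); column heights now [0 0 3 3 5 8 8], max=8
Drop 5: I rot3 at col 1 lands with bottom-row=0; cleared 0 line(s) (total 0); column heights now [0 4 3 3 5 8 8], max=8

Answer: .......
.....##
.....#.
.....#.
....##.
.#..##.
.####..
.####..
.###...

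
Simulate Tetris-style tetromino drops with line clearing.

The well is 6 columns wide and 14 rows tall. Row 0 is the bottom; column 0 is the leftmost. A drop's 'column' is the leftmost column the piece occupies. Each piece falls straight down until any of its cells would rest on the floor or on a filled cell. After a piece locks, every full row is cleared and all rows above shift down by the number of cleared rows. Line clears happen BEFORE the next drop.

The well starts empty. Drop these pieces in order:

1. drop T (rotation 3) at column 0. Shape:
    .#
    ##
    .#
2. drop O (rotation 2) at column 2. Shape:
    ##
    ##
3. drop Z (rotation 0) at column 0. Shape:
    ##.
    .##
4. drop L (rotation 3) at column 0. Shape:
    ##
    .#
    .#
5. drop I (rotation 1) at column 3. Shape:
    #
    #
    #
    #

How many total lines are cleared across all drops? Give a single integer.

Drop 1: T rot3 at col 0 lands with bottom-row=0; cleared 0 line(s) (total 0); column heights now [2 3 0 0 0 0], max=3
Drop 2: O rot2 at col 2 lands with bottom-row=0; cleared 0 line(s) (total 0); column heights now [2 3 2 2 0 0], max=3
Drop 3: Z rot0 at col 0 lands with bottom-row=3; cleared 0 line(s) (total 0); column heights now [5 5 4 2 0 0], max=5
Drop 4: L rot3 at col 0 lands with bottom-row=5; cleared 0 line(s) (total 0); column heights now [8 8 4 2 0 0], max=8
Drop 5: I rot1 at col 3 lands with bottom-row=2; cleared 0 line(s) (total 0); column heights now [8 8 4 6 0 0], max=8

Answer: 0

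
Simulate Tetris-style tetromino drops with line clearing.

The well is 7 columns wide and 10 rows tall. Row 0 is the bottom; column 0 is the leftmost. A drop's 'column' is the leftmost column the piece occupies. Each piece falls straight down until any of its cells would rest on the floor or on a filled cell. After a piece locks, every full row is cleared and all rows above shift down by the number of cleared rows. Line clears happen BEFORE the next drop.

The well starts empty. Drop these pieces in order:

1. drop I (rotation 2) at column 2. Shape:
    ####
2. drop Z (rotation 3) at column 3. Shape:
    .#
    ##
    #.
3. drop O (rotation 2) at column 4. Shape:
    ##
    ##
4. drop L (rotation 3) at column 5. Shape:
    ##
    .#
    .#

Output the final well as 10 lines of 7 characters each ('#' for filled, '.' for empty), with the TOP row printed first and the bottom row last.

Answer: .......
.......
.......
.....##
....###
....###
....#..
...##..
...#...
..####.

Derivation:
Drop 1: I rot2 at col 2 lands with bottom-row=0; cleared 0 line(s) (total 0); column heights now [0 0 1 1 1 1 0], max=1
Drop 2: Z rot3 at col 3 lands with bottom-row=1; cleared 0 line(s) (total 0); column heights now [0 0 1 3 4 1 0], max=4
Drop 3: O rot2 at col 4 lands with bottom-row=4; cleared 0 line(s) (total 0); column heights now [0 0 1 3 6 6 0], max=6
Drop 4: L rot3 at col 5 lands with bottom-row=4; cleared 0 line(s) (total 0); column heights now [0 0 1 3 6 7 7], max=7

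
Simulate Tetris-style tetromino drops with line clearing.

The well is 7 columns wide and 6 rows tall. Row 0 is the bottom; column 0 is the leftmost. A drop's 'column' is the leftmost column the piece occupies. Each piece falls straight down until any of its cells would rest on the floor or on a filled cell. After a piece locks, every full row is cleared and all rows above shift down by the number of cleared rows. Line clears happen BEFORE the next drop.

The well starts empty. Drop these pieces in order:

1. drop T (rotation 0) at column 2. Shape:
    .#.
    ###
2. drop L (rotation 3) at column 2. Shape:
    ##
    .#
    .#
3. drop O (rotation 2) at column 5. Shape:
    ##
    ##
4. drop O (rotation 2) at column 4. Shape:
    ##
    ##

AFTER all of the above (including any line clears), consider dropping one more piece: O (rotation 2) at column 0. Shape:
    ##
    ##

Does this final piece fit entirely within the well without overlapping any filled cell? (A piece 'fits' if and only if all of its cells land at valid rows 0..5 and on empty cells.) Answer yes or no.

Drop 1: T rot0 at col 2 lands with bottom-row=0; cleared 0 line(s) (total 0); column heights now [0 0 1 2 1 0 0], max=2
Drop 2: L rot3 at col 2 lands with bottom-row=2; cleared 0 line(s) (total 0); column heights now [0 0 5 5 1 0 0], max=5
Drop 3: O rot2 at col 5 lands with bottom-row=0; cleared 0 line(s) (total 0); column heights now [0 0 5 5 1 2 2], max=5
Drop 4: O rot2 at col 4 lands with bottom-row=2; cleared 0 line(s) (total 0); column heights now [0 0 5 5 4 4 2], max=5
Test piece O rot2 at col 0 (width 2): heights before test = [0 0 5 5 4 4 2]; fits = True

Answer: yes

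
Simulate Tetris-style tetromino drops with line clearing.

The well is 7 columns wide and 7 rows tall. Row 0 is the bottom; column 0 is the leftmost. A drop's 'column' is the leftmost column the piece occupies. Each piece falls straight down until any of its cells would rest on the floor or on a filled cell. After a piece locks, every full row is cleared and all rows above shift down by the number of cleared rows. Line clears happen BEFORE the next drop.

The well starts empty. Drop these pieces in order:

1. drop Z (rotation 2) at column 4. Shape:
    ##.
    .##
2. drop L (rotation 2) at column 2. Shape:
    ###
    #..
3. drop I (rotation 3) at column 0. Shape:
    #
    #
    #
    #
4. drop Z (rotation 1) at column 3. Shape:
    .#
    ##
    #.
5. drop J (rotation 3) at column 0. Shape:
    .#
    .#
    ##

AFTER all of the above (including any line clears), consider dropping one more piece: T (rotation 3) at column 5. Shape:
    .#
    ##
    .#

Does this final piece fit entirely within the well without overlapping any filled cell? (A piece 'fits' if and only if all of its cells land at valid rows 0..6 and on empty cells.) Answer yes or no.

Answer: yes

Derivation:
Drop 1: Z rot2 at col 4 lands with bottom-row=0; cleared 0 line(s) (total 0); column heights now [0 0 0 0 2 2 1], max=2
Drop 2: L rot2 at col 2 lands with bottom-row=1; cleared 0 line(s) (total 0); column heights now [0 0 3 3 3 2 1], max=3
Drop 3: I rot3 at col 0 lands with bottom-row=0; cleared 0 line(s) (total 0); column heights now [4 0 3 3 3 2 1], max=4
Drop 4: Z rot1 at col 3 lands with bottom-row=3; cleared 0 line(s) (total 0); column heights now [4 0 3 5 6 2 1], max=6
Drop 5: J rot3 at col 0 lands with bottom-row=4; cleared 0 line(s) (total 0); column heights now [5 7 3 5 6 2 1], max=7
Test piece T rot3 at col 5 (width 2): heights before test = [5 7 3 5 6 2 1]; fits = True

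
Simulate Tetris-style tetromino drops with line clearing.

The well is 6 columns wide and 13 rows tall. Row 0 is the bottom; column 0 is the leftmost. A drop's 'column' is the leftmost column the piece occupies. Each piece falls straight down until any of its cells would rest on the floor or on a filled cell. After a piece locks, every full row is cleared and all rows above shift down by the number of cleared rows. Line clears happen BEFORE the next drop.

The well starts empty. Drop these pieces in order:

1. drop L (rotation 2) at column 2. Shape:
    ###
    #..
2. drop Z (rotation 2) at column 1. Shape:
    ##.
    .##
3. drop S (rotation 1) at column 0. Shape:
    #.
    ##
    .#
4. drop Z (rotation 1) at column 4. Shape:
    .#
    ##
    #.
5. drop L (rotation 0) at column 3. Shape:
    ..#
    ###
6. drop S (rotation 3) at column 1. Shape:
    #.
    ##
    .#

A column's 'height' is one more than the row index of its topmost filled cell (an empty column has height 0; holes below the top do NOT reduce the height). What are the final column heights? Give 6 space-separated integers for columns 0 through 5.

Drop 1: L rot2 at col 2 lands with bottom-row=0; cleared 0 line(s) (total 0); column heights now [0 0 2 2 2 0], max=2
Drop 2: Z rot2 at col 1 lands with bottom-row=2; cleared 0 line(s) (total 0); column heights now [0 4 4 3 2 0], max=4
Drop 3: S rot1 at col 0 lands with bottom-row=4; cleared 0 line(s) (total 0); column heights now [7 6 4 3 2 0], max=7
Drop 4: Z rot1 at col 4 lands with bottom-row=2; cleared 0 line(s) (total 0); column heights now [7 6 4 3 4 5], max=7
Drop 5: L rot0 at col 3 lands with bottom-row=5; cleared 0 line(s) (total 0); column heights now [7 6 4 6 6 7], max=7
Drop 6: S rot3 at col 1 lands with bottom-row=5; cleared 1 line(s) (total 1); column heights now [6 7 6 3 4 6], max=7

Answer: 6 7 6 3 4 6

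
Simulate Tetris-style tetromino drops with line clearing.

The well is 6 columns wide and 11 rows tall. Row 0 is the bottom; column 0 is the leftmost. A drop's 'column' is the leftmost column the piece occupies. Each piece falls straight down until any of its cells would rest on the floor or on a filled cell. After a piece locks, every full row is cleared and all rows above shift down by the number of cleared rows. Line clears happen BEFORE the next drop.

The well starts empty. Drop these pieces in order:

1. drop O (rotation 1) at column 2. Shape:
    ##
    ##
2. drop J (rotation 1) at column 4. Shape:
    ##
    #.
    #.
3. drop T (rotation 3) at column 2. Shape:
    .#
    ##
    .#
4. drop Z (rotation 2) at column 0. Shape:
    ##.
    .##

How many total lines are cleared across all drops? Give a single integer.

Answer: 0

Derivation:
Drop 1: O rot1 at col 2 lands with bottom-row=0; cleared 0 line(s) (total 0); column heights now [0 0 2 2 0 0], max=2
Drop 2: J rot1 at col 4 lands with bottom-row=0; cleared 0 line(s) (total 0); column heights now [0 0 2 2 3 3], max=3
Drop 3: T rot3 at col 2 lands with bottom-row=2; cleared 0 line(s) (total 0); column heights now [0 0 4 5 3 3], max=5
Drop 4: Z rot2 at col 0 lands with bottom-row=4; cleared 0 line(s) (total 0); column heights now [6 6 5 5 3 3], max=6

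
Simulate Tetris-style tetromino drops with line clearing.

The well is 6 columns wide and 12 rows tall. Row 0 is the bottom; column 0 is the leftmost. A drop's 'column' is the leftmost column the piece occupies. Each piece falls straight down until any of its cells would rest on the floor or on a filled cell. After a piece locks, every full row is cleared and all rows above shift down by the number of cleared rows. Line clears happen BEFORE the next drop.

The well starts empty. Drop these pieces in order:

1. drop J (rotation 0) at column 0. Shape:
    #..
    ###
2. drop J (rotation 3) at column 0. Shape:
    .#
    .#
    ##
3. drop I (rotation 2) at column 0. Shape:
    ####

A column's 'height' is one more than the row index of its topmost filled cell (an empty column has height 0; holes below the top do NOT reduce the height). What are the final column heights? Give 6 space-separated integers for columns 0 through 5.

Answer: 6 6 6 6 0 0

Derivation:
Drop 1: J rot0 at col 0 lands with bottom-row=0; cleared 0 line(s) (total 0); column heights now [2 1 1 0 0 0], max=2
Drop 2: J rot3 at col 0 lands with bottom-row=2; cleared 0 line(s) (total 0); column heights now [3 5 1 0 0 0], max=5
Drop 3: I rot2 at col 0 lands with bottom-row=5; cleared 0 line(s) (total 0); column heights now [6 6 6 6 0 0], max=6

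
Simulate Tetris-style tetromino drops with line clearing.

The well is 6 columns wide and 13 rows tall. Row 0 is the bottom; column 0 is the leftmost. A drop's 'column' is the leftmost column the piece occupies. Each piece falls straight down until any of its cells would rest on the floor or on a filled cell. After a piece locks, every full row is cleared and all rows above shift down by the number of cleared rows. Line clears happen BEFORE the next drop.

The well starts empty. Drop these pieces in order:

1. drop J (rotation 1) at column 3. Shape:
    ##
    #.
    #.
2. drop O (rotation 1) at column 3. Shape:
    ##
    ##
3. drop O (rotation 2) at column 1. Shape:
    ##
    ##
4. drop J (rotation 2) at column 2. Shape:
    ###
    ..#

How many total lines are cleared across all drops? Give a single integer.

Answer: 0

Derivation:
Drop 1: J rot1 at col 3 lands with bottom-row=0; cleared 0 line(s) (total 0); column heights now [0 0 0 3 3 0], max=3
Drop 2: O rot1 at col 3 lands with bottom-row=3; cleared 0 line(s) (total 0); column heights now [0 0 0 5 5 0], max=5
Drop 3: O rot2 at col 1 lands with bottom-row=0; cleared 0 line(s) (total 0); column heights now [0 2 2 5 5 0], max=5
Drop 4: J rot2 at col 2 lands with bottom-row=5; cleared 0 line(s) (total 0); column heights now [0 2 7 7 7 0], max=7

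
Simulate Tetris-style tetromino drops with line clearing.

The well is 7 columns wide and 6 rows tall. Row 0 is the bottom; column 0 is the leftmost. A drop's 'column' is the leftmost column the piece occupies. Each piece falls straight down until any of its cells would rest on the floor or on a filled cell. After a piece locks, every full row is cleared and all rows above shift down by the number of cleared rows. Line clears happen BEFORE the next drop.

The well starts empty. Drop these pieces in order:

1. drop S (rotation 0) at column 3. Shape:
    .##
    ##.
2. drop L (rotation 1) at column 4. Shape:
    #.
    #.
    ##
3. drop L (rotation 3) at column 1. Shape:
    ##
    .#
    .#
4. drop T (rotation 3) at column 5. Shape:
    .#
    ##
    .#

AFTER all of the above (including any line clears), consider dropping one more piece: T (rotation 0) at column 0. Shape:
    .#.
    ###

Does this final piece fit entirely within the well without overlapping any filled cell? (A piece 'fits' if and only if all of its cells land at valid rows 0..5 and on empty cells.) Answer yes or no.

Drop 1: S rot0 at col 3 lands with bottom-row=0; cleared 0 line(s) (total 0); column heights now [0 0 0 1 2 2 0], max=2
Drop 2: L rot1 at col 4 lands with bottom-row=2; cleared 0 line(s) (total 0); column heights now [0 0 0 1 5 3 0], max=5
Drop 3: L rot3 at col 1 lands with bottom-row=0; cleared 0 line(s) (total 0); column heights now [0 3 3 1 5 3 0], max=5
Drop 4: T rot3 at col 5 lands with bottom-row=2; cleared 0 line(s) (total 0); column heights now [0 3 3 1 5 4 5], max=5
Test piece T rot0 at col 0 (width 3): heights before test = [0 3 3 1 5 4 5]; fits = True

Answer: yes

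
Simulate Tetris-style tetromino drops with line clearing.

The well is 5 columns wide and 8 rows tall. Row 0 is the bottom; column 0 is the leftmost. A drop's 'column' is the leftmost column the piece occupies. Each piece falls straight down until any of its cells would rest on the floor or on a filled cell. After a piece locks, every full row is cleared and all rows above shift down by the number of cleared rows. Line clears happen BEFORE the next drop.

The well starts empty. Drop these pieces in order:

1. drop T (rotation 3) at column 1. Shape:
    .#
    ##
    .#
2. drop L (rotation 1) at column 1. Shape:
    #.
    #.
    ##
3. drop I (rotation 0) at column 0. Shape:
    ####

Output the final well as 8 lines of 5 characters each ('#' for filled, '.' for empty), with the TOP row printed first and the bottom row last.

Drop 1: T rot3 at col 1 lands with bottom-row=0; cleared 0 line(s) (total 0); column heights now [0 2 3 0 0], max=3
Drop 2: L rot1 at col 1 lands with bottom-row=3; cleared 0 line(s) (total 0); column heights now [0 6 4 0 0], max=6
Drop 3: I rot0 at col 0 lands with bottom-row=6; cleared 0 line(s) (total 0); column heights now [7 7 7 7 0], max=7

Answer: .....
####.
.#...
.#...
.##..
..#..
.##..
..#..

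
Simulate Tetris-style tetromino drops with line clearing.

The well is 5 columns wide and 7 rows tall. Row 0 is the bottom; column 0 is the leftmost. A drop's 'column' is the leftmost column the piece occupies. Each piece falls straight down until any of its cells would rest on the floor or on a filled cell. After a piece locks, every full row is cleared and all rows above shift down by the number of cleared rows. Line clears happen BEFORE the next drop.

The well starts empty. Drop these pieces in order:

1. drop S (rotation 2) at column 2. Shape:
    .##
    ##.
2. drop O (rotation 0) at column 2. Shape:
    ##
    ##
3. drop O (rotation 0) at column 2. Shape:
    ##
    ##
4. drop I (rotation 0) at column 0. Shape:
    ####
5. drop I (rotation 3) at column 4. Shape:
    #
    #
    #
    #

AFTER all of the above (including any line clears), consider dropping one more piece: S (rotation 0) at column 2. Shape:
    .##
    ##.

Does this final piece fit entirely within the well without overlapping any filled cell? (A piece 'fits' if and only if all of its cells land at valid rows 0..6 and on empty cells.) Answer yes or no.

Drop 1: S rot2 at col 2 lands with bottom-row=0; cleared 0 line(s) (total 0); column heights now [0 0 1 2 2], max=2
Drop 2: O rot0 at col 2 lands with bottom-row=2; cleared 0 line(s) (total 0); column heights now [0 0 4 4 2], max=4
Drop 3: O rot0 at col 2 lands with bottom-row=4; cleared 0 line(s) (total 0); column heights now [0 0 6 6 2], max=6
Drop 4: I rot0 at col 0 lands with bottom-row=6; cleared 0 line(s) (total 0); column heights now [7 7 7 7 2], max=7
Drop 5: I rot3 at col 4 lands with bottom-row=2; cleared 0 line(s) (total 0); column heights now [7 7 7 7 6], max=7
Test piece S rot0 at col 2 (width 3): heights before test = [7 7 7 7 6]; fits = False

Answer: no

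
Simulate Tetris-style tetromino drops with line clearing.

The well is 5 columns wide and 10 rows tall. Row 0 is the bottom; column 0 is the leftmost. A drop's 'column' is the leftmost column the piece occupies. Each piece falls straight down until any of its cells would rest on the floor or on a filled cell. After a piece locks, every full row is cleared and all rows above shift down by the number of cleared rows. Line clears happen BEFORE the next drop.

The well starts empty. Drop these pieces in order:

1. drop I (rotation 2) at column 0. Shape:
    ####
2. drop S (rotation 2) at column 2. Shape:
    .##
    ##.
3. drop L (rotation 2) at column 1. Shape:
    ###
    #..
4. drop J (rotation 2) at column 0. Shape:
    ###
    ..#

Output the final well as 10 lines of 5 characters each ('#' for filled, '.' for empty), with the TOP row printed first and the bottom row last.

Drop 1: I rot2 at col 0 lands with bottom-row=0; cleared 0 line(s) (total 0); column heights now [1 1 1 1 0], max=1
Drop 2: S rot2 at col 2 lands with bottom-row=1; cleared 0 line(s) (total 0); column heights now [1 1 2 3 3], max=3
Drop 3: L rot2 at col 1 lands with bottom-row=2; cleared 0 line(s) (total 0); column heights now [1 4 4 4 3], max=4
Drop 4: J rot2 at col 0 lands with bottom-row=4; cleared 0 line(s) (total 0); column heights now [6 6 6 4 3], max=6

Answer: .....
.....
.....
.....
###..
..#..
.###.
.#.##
..##.
####.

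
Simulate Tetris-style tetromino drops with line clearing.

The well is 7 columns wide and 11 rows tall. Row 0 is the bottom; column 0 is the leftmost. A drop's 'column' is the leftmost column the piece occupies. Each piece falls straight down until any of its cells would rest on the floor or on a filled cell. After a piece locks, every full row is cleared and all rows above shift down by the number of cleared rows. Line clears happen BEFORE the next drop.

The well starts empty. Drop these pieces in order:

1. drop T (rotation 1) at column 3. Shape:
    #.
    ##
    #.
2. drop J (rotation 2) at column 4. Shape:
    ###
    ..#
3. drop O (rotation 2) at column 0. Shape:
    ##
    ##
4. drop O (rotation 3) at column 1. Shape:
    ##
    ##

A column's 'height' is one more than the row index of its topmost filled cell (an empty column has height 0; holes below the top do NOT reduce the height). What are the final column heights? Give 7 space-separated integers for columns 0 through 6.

Drop 1: T rot1 at col 3 lands with bottom-row=0; cleared 0 line(s) (total 0); column heights now [0 0 0 3 2 0 0], max=3
Drop 2: J rot2 at col 4 lands with bottom-row=1; cleared 0 line(s) (total 0); column heights now [0 0 0 3 3 3 3], max=3
Drop 3: O rot2 at col 0 lands with bottom-row=0; cleared 0 line(s) (total 0); column heights now [2 2 0 3 3 3 3], max=3
Drop 4: O rot3 at col 1 lands with bottom-row=2; cleared 0 line(s) (total 0); column heights now [2 4 4 3 3 3 3], max=4

Answer: 2 4 4 3 3 3 3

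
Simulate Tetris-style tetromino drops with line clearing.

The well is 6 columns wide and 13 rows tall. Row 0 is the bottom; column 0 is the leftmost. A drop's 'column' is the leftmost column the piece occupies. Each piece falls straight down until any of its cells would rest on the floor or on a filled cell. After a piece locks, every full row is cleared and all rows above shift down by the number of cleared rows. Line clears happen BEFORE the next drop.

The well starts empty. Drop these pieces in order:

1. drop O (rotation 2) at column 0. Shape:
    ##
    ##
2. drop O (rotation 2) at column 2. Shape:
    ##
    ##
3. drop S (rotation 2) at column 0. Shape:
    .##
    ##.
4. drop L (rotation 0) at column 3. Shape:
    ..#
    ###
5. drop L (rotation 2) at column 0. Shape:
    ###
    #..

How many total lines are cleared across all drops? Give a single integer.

Drop 1: O rot2 at col 0 lands with bottom-row=0; cleared 0 line(s) (total 0); column heights now [2 2 0 0 0 0], max=2
Drop 2: O rot2 at col 2 lands with bottom-row=0; cleared 0 line(s) (total 0); column heights now [2 2 2 2 0 0], max=2
Drop 3: S rot2 at col 0 lands with bottom-row=2; cleared 0 line(s) (total 0); column heights now [3 4 4 2 0 0], max=4
Drop 4: L rot0 at col 3 lands with bottom-row=2; cleared 0 line(s) (total 0); column heights now [3 4 4 3 3 4], max=4
Drop 5: L rot2 at col 0 lands with bottom-row=3; cleared 0 line(s) (total 0); column heights now [5 5 5 3 3 4], max=5

Answer: 0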